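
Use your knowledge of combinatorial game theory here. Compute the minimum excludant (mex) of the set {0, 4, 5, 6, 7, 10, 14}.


Set = {0, 4, 5, 6, 7, 10, 14}
0 is in the set.
1 is NOT in the set. This is the mex.
mex = 1

1


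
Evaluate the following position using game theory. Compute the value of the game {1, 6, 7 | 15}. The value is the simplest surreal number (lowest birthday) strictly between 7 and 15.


Left options: {1, 6, 7}, max = 7
Right options: {15}, min = 15
All options are numbers and max(Left) < min(Right), so by the simplicity theorem the value is the simplest (earliest-born) number strictly between 7 and 15.
Integers 8 through 14 all lie strictly between 7 and 15.
Among integers, the simplest (lowest birthday = smallest |n|; 0 is born on day 0, +-n on day n) is 8.
No non-integer in the interval can be simpler: if x is a non-integer in the interval, then floor(x) or ceil(x) also lies in the interval (the interval contains an integer), and both are proper prefixes of x's sign expansion, i.e. born earlier. So the game value is 8.
Game value = 8

8


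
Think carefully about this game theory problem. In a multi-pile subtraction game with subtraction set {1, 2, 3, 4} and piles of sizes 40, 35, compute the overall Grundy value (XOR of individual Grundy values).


Subtraction set: {1, 2, 3, 4}
For this subtraction set, G(n) = n mod 5 (period = max + 1 = 5).
Pile 1 (size 40): G(40) = 40 mod 5 = 0
Pile 2 (size 35): G(35) = 35 mod 5 = 0
Total Grundy value = XOR of all: 0 XOR 0 = 0

0


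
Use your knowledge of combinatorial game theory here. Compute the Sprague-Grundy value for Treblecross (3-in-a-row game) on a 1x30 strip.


Treblecross: place X on empty cells; 3-in-a-row wins.
Playing within two cells of an existing X lets the opponent win at once, so sensible play treats the cells i-2..i+2 around each X as dead. The player left with no safe cell loses, so this is a normal-play take-away game on strips of safe cells.
Placing X at cell i (0-indexed) of a strip of k safe cells leaves independent strips of sizes max(0, i-2) and max(0, k-i-3). Hence G(k) = mex{ G(max(0,i-2)) XOR G(max(0,k-i-3)) : 0 <= i < k }, with G(0) = 0.
G(1): splits (0,0):0^0=0 -> mex({0}) = 1
G(2): splits (0,0):0^0=0 -> mex({0}) = 1
G(3): splits (0,0):0^0=0 -> mex({0}) = 1
G(4): splits (0,1):0^1=1 (0,0):0^0=0 -> mex({0, 1}) = 2
G(5): splits (0,2):0^1=1 (0,1):0^1=1 (0,0):0^0=0 -> mex({0, 1}) = 2
G(6) = mex({1}) = 0
G(7) = mex({0, 1, 2}) = 3
G(8) = mex({0, 1, 2}) = 3
G(9) = mex({0, 2}) = 1
G(10) = mex({0, 2, 3}) = 1
G(11) = mex({0, 3}) = 1
G(12) = mex({1, 3}) = 0
G(13) = mex({0, 1, 2, 3}) = 4
G(14) = mex({0, 1, 2}) = 3
G(15) = mex({0, 1, 2}) = 3
G(16) = mex({0, 1, 2, 4}) = 3
G(17) = mex({0, 1, 3, 4}) = 2
G(18) = mex({0, 1, 3, 4}) = 2
G(19) = mex({0, 1, 3, 5}) = 2
G(20) = mex({0, 1, 2, 3, 5}) = 4
G(21) = mex({0, 1, 2, 3, 5}) = 4
G(22) = mex({1, 2, 6}) = 0
G(23) = mex({0, 1, 2, 3, 4, 6}) = 5
G(24) = mex({0, 1, 2, 3, 4}) = 5
G(25) = mex({0, 1, 3, 4, 7}) = 2
G(26) = mex({0, 1, 3, 4, 5, 7}) = 2
G(27) = mex({0, 1, 3, 5}) = 2
G(28) = mex({0, 1, 2, 5}) = 3
G(29) = mex({0, 1, 2, 4, 5, 6}) = 3
G(30) = mex({1, 2, 4, 6}) = 0
Therefore G(30) = 0.

0


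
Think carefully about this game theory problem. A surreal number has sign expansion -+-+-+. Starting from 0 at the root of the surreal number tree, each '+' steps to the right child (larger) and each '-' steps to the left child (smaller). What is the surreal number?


Sign expansion: -+-+-+
Rule: track bounds (lo, hi), initially (-inf, +inf). On '+', the current value becomes lo and we move to the simplest number in (value, hi): value + 1 if hi = +inf, otherwise the midpoint (value + hi)/2. On '-', the current value becomes hi and we move to value - 1 if lo = -inf, otherwise the midpoint (lo + value)/2.
Start at 0.
Step 1: sign = -, move left. Bounds: (-inf, 0). Value = -1
Step 2: sign = +, move right. Bounds: (-1, 0). Value = -1/2
Step 3: sign = -, move left. Bounds: (-1, -1/2). Value = -3/4
Step 4: sign = +, move right. Bounds: (-3/4, -1/2). Value = -5/8
Step 5: sign = -, move left. Bounds: (-3/4, -5/8). Value = -11/16
Step 6: sign = +, move right. Bounds: (-11/16, -5/8). Value = -21/32
The surreal number with sign expansion -+-+-+ is -21/32.

-21/32


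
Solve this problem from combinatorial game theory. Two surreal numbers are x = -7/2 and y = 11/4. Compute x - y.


x = -7/2, y = 11/4
Converting to common denominator: 4
x = -14/4, y = 11/4
x - y = -7/2 - 11/4 = -25/4

-25/4


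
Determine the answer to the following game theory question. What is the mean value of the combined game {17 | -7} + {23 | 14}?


G1 = {17 | -7}, G2 = {23 | 14}
Each is a switch {a | b} with numbers a > b; its mean value is (a + b)/2, and mean value is additive over game sums: m(G1 + G2) = m(G1) + m(G2).
Mean of G1 = (17 + (-7))/2 = 10/2 = 5
Mean of G2 = (23 + (14))/2 = 37/2 = 37/2
Mean of G1 + G2 = 5 + 37/2 = 47/2

47/2


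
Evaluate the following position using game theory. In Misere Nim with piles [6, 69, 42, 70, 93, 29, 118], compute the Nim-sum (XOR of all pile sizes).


We need the XOR (exclusive or) of all pile sizes.
After XOR-ing pile 1 (size 6): 0 XOR 6 = 6
After XOR-ing pile 2 (size 69): 6 XOR 69 = 67
After XOR-ing pile 3 (size 42): 67 XOR 42 = 105
After XOR-ing pile 4 (size 70): 105 XOR 70 = 47
After XOR-ing pile 5 (size 93): 47 XOR 93 = 114
After XOR-ing pile 6 (size 29): 114 XOR 29 = 111
After XOR-ing pile 7 (size 118): 111 XOR 118 = 25
The Nim-value of this position is 25.

25


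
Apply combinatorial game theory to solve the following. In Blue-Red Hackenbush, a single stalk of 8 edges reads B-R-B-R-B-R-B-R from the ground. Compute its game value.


Edges (from ground): B-R-B-R-B-R-B-R
By Berlekamp's sign-expansion rule, a Blue-Red Hackenbush stalk has the value of the surreal number whose sign sequence is the edge sequence with B -> + and R -> -.
Sign sequence: +-+-+-+-
Trace the sign expansion in the surreal number tree, starting from 0:
Edge 1: B (sign +) -> bounds (0, +inf), value = 1
Edge 2: R (sign -) -> bounds (0, 1), value = 1/2
Edge 3: B (sign +) -> bounds (1/2, 1), value = 3/4
Edge 4: R (sign -) -> bounds (1/2, 3/4), value = 5/8
Edge 5: B (sign +) -> bounds (5/8, 3/4), value = 11/16
Edge 6: R (sign -) -> bounds (5/8, 11/16), value = 21/32
Edge 7: B (sign +) -> bounds (21/32, 11/16), value = 43/64
Edge 8: R (sign -) -> bounds (21/32, 43/64), value = 85/128
Game value = 85/128

85/128


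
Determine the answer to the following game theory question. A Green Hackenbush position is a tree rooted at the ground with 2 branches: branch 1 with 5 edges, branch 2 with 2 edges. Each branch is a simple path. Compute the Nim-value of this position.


The tree has 2 branches from the ground vertex.
In Green Hackenbush, the Nim-value of a simple path of length k is k.
Branch 1: length 5, Nim-value = 5
Branch 2: length 2, Nim-value = 2
Total Nim-value = XOR of all branch values:
0 XOR 5 = 5
5 XOR 2 = 7
Nim-value of the tree = 7

7


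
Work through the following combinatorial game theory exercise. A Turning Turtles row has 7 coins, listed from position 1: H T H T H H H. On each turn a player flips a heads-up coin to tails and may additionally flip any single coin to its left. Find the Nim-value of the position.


Coins: H T H T H H H
Key fact: a single head at position k behaves exactly like a Nim heap of size k (turning it to T and optionally flipping a coin at j < k corresponds to moving the heap from k to j, or to 0), and heads combine as a disjunctive sum (two heads at the same place would cancel, matching j XOR j = 0). So the Nim-value is the XOR of the 1-indexed positions of the heads.
Face-up positions (1-indexed): [1, 3, 5, 6, 7]
XOR 0 with 1: 0 XOR 1 = 1
XOR 1 with 3: 1 XOR 3 = 2
XOR 2 with 5: 2 XOR 5 = 7
XOR 7 with 6: 7 XOR 6 = 1
XOR 1 with 7: 1 XOR 7 = 6
Nim-value = 6

6


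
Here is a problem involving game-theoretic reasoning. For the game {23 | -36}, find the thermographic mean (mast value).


Game = {23 | -36}, a switch {a | b} with numbers a > b.
Its thermograph has left wall a - t and right wall b + t, which meet at t = (a - b)/2, where both equal (a + b)/2. So the mast (mean value) is at (a + b)/2.
Mean = (23 + (-36))/2 = -13/2 = -13/2

-13/2


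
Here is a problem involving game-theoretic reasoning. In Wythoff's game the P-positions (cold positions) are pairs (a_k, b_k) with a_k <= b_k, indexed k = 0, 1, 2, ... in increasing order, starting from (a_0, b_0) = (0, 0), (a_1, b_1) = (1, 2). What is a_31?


By Wythoff's theorem, a_k = floor(k * phi) and b_k = floor(k * phi^2) = a_k + k, where phi = (1 + sqrt(5))/2 is the golden ratio.
phi = (1 + sqrt(5))/2 = 1.618034
k = 31
k * phi = 31 * 1.618034 = 50.159054
a_31 = floor(k * phi) = 50

50


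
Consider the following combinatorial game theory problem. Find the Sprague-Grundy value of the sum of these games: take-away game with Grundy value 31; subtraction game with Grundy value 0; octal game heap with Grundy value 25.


By the Sprague-Grundy theorem, the Grundy value of a sum of games is the XOR of individual Grundy values.
take-away game: Grundy value = 31. Running XOR: 0 XOR 31 = 31
subtraction game: Grundy value = 0. Running XOR: 31 XOR 0 = 31
octal game heap: Grundy value = 25. Running XOR: 31 XOR 25 = 6
The combined Grundy value is 6.

6


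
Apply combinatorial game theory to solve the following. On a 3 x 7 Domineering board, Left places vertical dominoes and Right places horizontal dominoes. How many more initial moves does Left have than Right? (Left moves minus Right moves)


Board is 3 x 7 (rows x cols).
Left (vertical) placements: (rows-1) * cols = 2 * 7 = 14
Right (horizontal) placements: rows * (cols-1) = 3 * 6 = 18
Advantage = Left - Right = 14 - 18 = -4

-4


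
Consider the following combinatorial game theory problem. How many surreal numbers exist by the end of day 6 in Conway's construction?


Day 0: {|} = 0 is born. Count = 1.
Day n: the number of surreal numbers born by day n is 2^(n+1) - 1.
By day 0: 2^1 - 1 = 1
By day 1: 2^2 - 1 = 3
By day 2: 2^3 - 1 = 7
By day 3: 2^4 - 1 = 15
By day 4: 2^5 - 1 = 31
By day 5: 2^6 - 1 = 63
By day 6: 2^7 - 1 = 127
By day 6: 127 surreal numbers.

127


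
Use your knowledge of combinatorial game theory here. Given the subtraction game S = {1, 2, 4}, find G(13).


The subtraction set is S = {1, 2, 4}.
G(k) = mex{ G(k - s) : s in S, s <= k }. We compute iteratively: G(0) = 0.
G(1) = mex({0}) = 1
G(2) = mex({0, 1}) = 2
G(3) = mex({1, 2}) = 0
G(4) = mex({0, 2}) = 1
G(5) = mex({0, 1}) = 2
G(6) = mex({1, 2}) = 0
Observe that G(3)..G(6) = 0, 1, 2, 0 repeats G(0)..G(3) = 0, 1, 2, 0.
For k >= max(S) = 4, G(k) is determined by the previous 4 values G(k-4)..G(k-1); a window of 4 consecutive values has recurred shifted by 3, so by induction G(k + 3) = G(k) for all k >= 0: the sequence is periodic from the start with period 3.
One period: G(0..2) = 0, 1, 2.
13 mod 3 = 1, so G(13) = G(1) = 1.

1


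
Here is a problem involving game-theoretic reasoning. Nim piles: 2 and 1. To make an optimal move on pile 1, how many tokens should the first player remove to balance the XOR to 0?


Piles: 2 and 1
Current XOR: 2 XOR 1 = 3 (non-zero, so this is an N-position).
To make the XOR zero, we need to find a move that balances the piles.
For pile 1 (size 2): target = 2 XOR 3 = 1
We reduce pile 1 from 2 to 1.
Tokens removed: 2 - 1 = 1
Verification: 1 XOR 1 = 0

1


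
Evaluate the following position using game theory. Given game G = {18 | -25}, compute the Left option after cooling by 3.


Original game: {18 | -25} (a switch {a | b} with a > b).
Cooling by t (for t below the temperature (a - b)/2 = 43/2) taxes each move by t: {a | b} cooled by t is {a - t | b + t}.
Cooling amount: t = 3
Cooled Left option: 18 - 3 = 15
Cooled Right option: -25 + 3 = -22
Cooled game: {15 | -22}
Left option = 15

15


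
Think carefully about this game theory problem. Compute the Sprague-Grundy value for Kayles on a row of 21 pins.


Kayles: a move removes 1 or 2 adjacent pins from a contiguous row.
Removing pins from a row of k leaves two independent rows (a, b) with a + b = k - 1 (one pin) or a + b = k - 2 (two pins); an end removal gives a = 0.
By Sprague-Grundy, G(k) = mex{ G(a) XOR G(b) } over all these splits. G(0) = 0.
G(1): splits (0,0):0^0=0 -> mex({0}) = 1
G(2): splits (0,1):0^1=1 (0,0):0^0=0 -> mex({0, 1}) = 2
G(3): splits (0,2):0^2=2 (1,1):1^1=0 (0,1):0^1=1 -> mex({0, 1, 2}) = 3
G(4): splits (0,3):0^3=3 (1,2):1^2=3 (0,2):0^2=2 (1,1):1^1=0 -> mex({0, 2, 3}) = 1
G(5): splits (0,4):0^1=1 (1,3):1^3=2 (2,2):2^2=0 (0,3):0^3=3 (1,2):1^2=3 -> mex({0, 1, 2, 3}) = 4
G(6) = mex({0, 1, 2, 4}) = 3
G(7) = mex({0, 1, 3, 4, 5}) = 2
G(8) = mex({0, 2, 3, 5, 6}) = 1
G(9) = mex({0, 1, 2, 3, 6, 7}) = 4
G(10) = mex({0, 1, 3, 4, 5, 7}) = 2
G(11) = mex({0, 1, 2, 3, 4, 5}) = 6
G(12) = mex({0, 1, 2, 3, 5, 6, 7}) = 4
G(13) = mex({0, 2, 3, 4, 6, 7}) = 1
G(14) = mex({0, 1, 4, 5, 6, 7}) = 2
G(15) = mex({0, 1, 2, 3, 4, 5, 6}) = 7
G(16) = mex({0, 2, 3, 5, 6, 7}) = 1
G(17) = mex({0, 1, 2, 3, 5, 6, 7}) = 4
G(18) = mex({0, 1, 2, 4, 5, 6}) = 3
G(19) = mex({0, 1, 3, 4, 5, 7}) = 2
G(20) = mex({0, 2, 3, 4, 5, 6, 7}) = 1
G(21) = mex({0, 1, 2, 3, 5, 6, 7}) = 4
Therefore G(21) = 4.

4


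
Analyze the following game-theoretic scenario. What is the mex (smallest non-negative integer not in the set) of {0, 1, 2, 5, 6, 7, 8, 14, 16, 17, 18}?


Set = {0, 1, 2, 5, 6, 7, 8, 14, 16, 17, 18}
0 is in the set.
1 is in the set.
2 is in the set.
3 is NOT in the set. This is the mex.
mex = 3

3


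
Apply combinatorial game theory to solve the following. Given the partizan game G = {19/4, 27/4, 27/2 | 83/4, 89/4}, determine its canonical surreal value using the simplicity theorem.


Left options: {19/4, 27/4, 27/2}, max = 27/2
Right options: {83/4, 89/4}, min = 83/4
All options are numbers and max(Left) < min(Right), so by the simplicity theorem the value is the simplest (earliest-born) number strictly between 27/2 and 83/4.
Integers 14 through 20 all lie strictly between 27/2 and 83/4.
Among integers, the simplest (lowest birthday = smallest |n|; 0 is born on day 0, +-n on day n) is 14.
No non-integer in the interval can be simpler: if x is a non-integer in the interval, then floor(x) or ceil(x) also lies in the interval (the interval contains an integer), and both are proper prefixes of x's sign expansion, i.e. born earlier. So the game value is 14.
Game value = 14

14


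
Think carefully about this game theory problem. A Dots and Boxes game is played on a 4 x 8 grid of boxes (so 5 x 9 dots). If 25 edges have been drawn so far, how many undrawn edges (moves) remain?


Grid: 4 x 8 boxes, i.e. 5 rows and 9 columns of dots.
Horizontal edges: (rows + 1) * cols = 5 * 8 = 40
Vertical edges: rows * (cols + 1) = 4 * 9 = 36
Total edges: 40 + 36 = 76
Edges drawn: 25
Remaining: 76 - 25 = 51

51


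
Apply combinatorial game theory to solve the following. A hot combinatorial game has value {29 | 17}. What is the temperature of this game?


The game is {29 | 17}, a switch {a | b} with numbers a > b.
Cooling {a | b} by t gives {a - t | b + t}, which stops being hot when a - t = b + t, i.e. at t = (a - b)/2. So the temperature of a switch is (a - b)/2.
Temperature = (Left option - Right option) / 2
= (29 - (17)) / 2
= 12 / 2
= 6

6


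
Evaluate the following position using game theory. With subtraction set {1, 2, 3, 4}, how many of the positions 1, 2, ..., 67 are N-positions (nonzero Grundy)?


Subtraction set S = {1, 2, 3, 4}, so G(n) = n mod 5.
G(n) = 0 when n is a multiple of 5.
Multiples of 5 in [1, 67]: 13
N-positions (nonzero Grundy) = 67 - 13 = 54

54


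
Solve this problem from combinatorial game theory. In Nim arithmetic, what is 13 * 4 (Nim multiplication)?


Nim multiplication is bilinear over XOR: (u XOR v) * w = (u*w) XOR (v*w).
So we split each operand into its bit components and XOR the pairwise Nim products.
13 = 1 + 4 + 8 (as XOR of powers of 2).
4 = 4 (as XOR of powers of 2).
Using the standard Nim-product table on single bits:
  2*2 = 3,   2*4 = 8,   2*8 = 12,
  4*4 = 6,   4*8 = 11,  8*8 = 13,
and  1*x = x (identity), k*l = l*k (commutative).
Pairwise Nim products:
  1 * 4 = 4
  4 * 4 = 6
  8 * 4 = 11
XOR them: 4 XOR 6 XOR 11 = 9.
Result: 13 * 4 = 9 (in Nim).

9


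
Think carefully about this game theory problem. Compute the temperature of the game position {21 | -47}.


The game is {21 | -47}, a switch {a | b} with numbers a > b.
Cooling {a | b} by t gives {a - t | b + t}, which stops being hot when a - t = b + t, i.e. at t = (a - b)/2. So the temperature of a switch is (a - b)/2.
Temperature = (Left option - Right option) / 2
= (21 - (-47)) / 2
= 68 / 2
= 34

34


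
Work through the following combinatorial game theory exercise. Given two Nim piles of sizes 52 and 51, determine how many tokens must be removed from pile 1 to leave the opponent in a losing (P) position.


Piles: 52 and 51
Current XOR: 52 XOR 51 = 7 (non-zero, so this is an N-position).
To make the XOR zero, we need to find a move that balances the piles.
For pile 1 (size 52): target = 52 XOR 7 = 51
We reduce pile 1 from 52 to 51.
Tokens removed: 52 - 51 = 1
Verification: 51 XOR 51 = 0

1


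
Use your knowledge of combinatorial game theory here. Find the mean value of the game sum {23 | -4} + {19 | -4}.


G1 = {23 | -4}, G2 = {19 | -4}
Each is a switch {a | b} with numbers a > b; its mean value is (a + b)/2, and mean value is additive over game sums: m(G1 + G2) = m(G1) + m(G2).
Mean of G1 = (23 + (-4))/2 = 19/2 = 19/2
Mean of G2 = (19 + (-4))/2 = 15/2 = 15/2
Mean of G1 + G2 = 19/2 + 15/2 = 17

17


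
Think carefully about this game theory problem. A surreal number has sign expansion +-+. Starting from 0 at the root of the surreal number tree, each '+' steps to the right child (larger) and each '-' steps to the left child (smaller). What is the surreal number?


Sign expansion: +-+
Rule: track bounds (lo, hi), initially (-inf, +inf). On '+', the current value becomes lo and we move to the simplest number in (value, hi): value + 1 if hi = +inf, otherwise the midpoint (value + hi)/2. On '-', the current value becomes hi and we move to value - 1 if lo = -inf, otherwise the midpoint (lo + value)/2.
Start at 0.
Step 1: sign = +, move right. Bounds: (0, +inf). Value = 1
Step 2: sign = -, move left. Bounds: (0, 1). Value = 1/2
Step 3: sign = +, move right. Bounds: (1/2, 1). Value = 3/4
The surreal number with sign expansion +-+ is 3/4.

3/4


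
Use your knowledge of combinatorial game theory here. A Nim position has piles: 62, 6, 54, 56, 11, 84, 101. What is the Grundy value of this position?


We need the XOR (exclusive or) of all pile sizes.
After XOR-ing pile 1 (size 62): 0 XOR 62 = 62
After XOR-ing pile 2 (size 6): 62 XOR 6 = 56
After XOR-ing pile 3 (size 54): 56 XOR 54 = 14
After XOR-ing pile 4 (size 56): 14 XOR 56 = 54
After XOR-ing pile 5 (size 11): 54 XOR 11 = 61
After XOR-ing pile 6 (size 84): 61 XOR 84 = 105
After XOR-ing pile 7 (size 101): 105 XOR 101 = 12
The Nim-value of this position is 12.

12


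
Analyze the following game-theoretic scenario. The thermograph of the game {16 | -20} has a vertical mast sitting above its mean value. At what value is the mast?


Game = {16 | -20}, a switch {a | b} with numbers a > b.
Its thermograph has left wall a - t and right wall b + t, which meet at t = (a - b)/2, where both equal (a + b)/2. So the mast (mean value) is at (a + b)/2.
Mean = (16 + (-20))/2 = -4/2 = -2

-2


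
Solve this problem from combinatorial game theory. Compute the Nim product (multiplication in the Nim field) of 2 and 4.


Nim multiplication is bilinear over XOR: (u XOR v) * w = (u*w) XOR (v*w).
So we split each operand into its bit components and XOR the pairwise Nim products.
2 = 2 (as XOR of powers of 2).
4 = 4 (as XOR of powers of 2).
Using the standard Nim-product table on single bits:
  2*2 = 3,   2*4 = 8,   2*8 = 12,
  4*4 = 6,   4*8 = 11,  8*8 = 13,
and  1*x = x (identity), k*l = l*k (commutative).
Pairwise Nim products:
  2 * 4 = 8
XOR them: 8 = 8.
Result: 2 * 4 = 8 (in Nim).

8


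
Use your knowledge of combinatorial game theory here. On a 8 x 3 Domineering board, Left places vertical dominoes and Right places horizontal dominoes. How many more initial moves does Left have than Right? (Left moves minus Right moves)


Board is 8 x 3 (rows x cols).
Left (vertical) placements: (rows-1) * cols = 7 * 3 = 21
Right (horizontal) placements: rows * (cols-1) = 8 * 2 = 16
Advantage = Left - Right = 21 - 16 = 5

5


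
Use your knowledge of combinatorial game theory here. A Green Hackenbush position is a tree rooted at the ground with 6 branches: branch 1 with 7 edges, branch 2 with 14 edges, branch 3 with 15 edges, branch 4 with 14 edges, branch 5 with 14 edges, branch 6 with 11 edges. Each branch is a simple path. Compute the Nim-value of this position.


The tree has 6 branches from the ground vertex.
In Green Hackenbush, the Nim-value of a simple path of length k is k.
Branch 1: length 7, Nim-value = 7
Branch 2: length 14, Nim-value = 14
Branch 3: length 15, Nim-value = 15
Branch 4: length 14, Nim-value = 14
Branch 5: length 14, Nim-value = 14
Branch 6: length 11, Nim-value = 11
Total Nim-value = XOR of all branch values:
0 XOR 7 = 7
7 XOR 14 = 9
9 XOR 15 = 6
6 XOR 14 = 8
8 XOR 14 = 6
6 XOR 11 = 13
Nim-value of the tree = 13

13


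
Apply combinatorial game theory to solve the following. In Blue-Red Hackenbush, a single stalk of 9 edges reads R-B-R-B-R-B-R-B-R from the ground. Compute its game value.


Edges (from ground): R-B-R-B-R-B-R-B-R
By Berlekamp's sign-expansion rule, a Blue-Red Hackenbush stalk has the value of the surreal number whose sign sequence is the edge sequence with B -> + and R -> -.
Sign sequence: -+-+-+-+-
Trace the sign expansion in the surreal number tree, starting from 0:
Edge 1: R (sign -) -> bounds (-inf, 0), value = -1
Edge 2: B (sign +) -> bounds (-1, 0), value = -1/2
Edge 3: R (sign -) -> bounds (-1, -1/2), value = -3/4
Edge 4: B (sign +) -> bounds (-3/4, -1/2), value = -5/8
Edge 5: R (sign -) -> bounds (-3/4, -5/8), value = -11/16
Edge 6: B (sign +) -> bounds (-11/16, -5/8), value = -21/32
Edge 7: R (sign -) -> bounds (-11/16, -21/32), value = -43/64
Edge 8: B (sign +) -> bounds (-43/64, -21/32), value = -85/128
Edge 9: R (sign -) -> bounds (-43/64, -85/128), value = -171/256
Game value = -171/256

-171/256


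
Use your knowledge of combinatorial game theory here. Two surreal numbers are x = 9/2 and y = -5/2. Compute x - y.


x = 9/2, y = -5/2
Converting to common denominator: 2
x = 9/2, y = -5/2
x - y = 9/2 - -5/2 = 7

7


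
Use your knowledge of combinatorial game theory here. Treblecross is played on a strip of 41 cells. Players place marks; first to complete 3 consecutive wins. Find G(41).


Treblecross: place X on empty cells; 3-in-a-row wins.
Playing within two cells of an existing X lets the opponent win at once, so sensible play treats the cells i-2..i+2 around each X as dead. The player left with no safe cell loses, so this is a normal-play take-away game on strips of safe cells.
Placing X at cell i (0-indexed) of a strip of k safe cells leaves independent strips of sizes max(0, i-2) and max(0, k-i-3). Hence G(k) = mex{ G(max(0,i-2)) XOR G(max(0,k-i-3)) : 0 <= i < k }, with G(0) = 0.
G(1): splits (0,0):0^0=0 -> mex({0}) = 1
G(2): splits (0,0):0^0=0 -> mex({0}) = 1
G(3): splits (0,0):0^0=0 -> mex({0}) = 1
G(4): splits (0,1):0^1=1 (0,0):0^0=0 -> mex({0, 1}) = 2
G(5): splits (0,2):0^1=1 (0,1):0^1=1 (0,0):0^0=0 -> mex({0, 1}) = 2
G(6) = mex({1}) = 0
G(7) = mex({0, 1, 2}) = 3
G(8) = mex({0, 1, 2}) = 3
G(9) = mex({0, 2}) = 1
G(10) = mex({0, 2, 3}) = 1
G(11) = mex({0, 3}) = 1
G(12) = mex({1, 3}) = 0
G(13) = mex({0, 1, 2, 3}) = 4
G(14) = mex({0, 1, 2}) = 3
G(15) = mex({0, 1, 2}) = 3
G(16) = mex({0, 1, 2, 4}) = 3
G(17) = mex({0, 1, 3, 4}) = 2
G(18) = mex({0, 1, 3, 4}) = 2
G(19) = mex({0, 1, 3, 5}) = 2
G(20) = mex({0, 1, 2, 3, 5}) = 4
G(21) = mex({0, 1, 2, 3, 5}) = 4
G(22) = mex({1, 2, 6}) = 0
G(23) = mex({0, 1, 2, 3, 4, 6}) = 5
G(24) = mex({0, 1, 2, 3, 4}) = 5
G(25) = mex({0, 1, 3, 4, 7}) = 2
G(26) = mex({0, 1, 3, 4, 5, 7}) = 2
G(27) = mex({0, 1, 3, 5}) = 2
G(28) = mex({0, 1, 2, 5}) = 3
G(29) = mex({0, 1, 2, 4, 5, 6}) = 3
G(30) = mex({1, 2, 4, 6}) = 0
G(31) = mex({0, 1, 2, 3, 4, 6}) = 5
G(32) = mex({1, 2, 3, 4, 7}) = 0
G(33) = mex({0, 3, 7}) = 1
G(34) = mex({0, 2, 3, 5, 7}) = 1
G(35) = mex({0, 2, 3, 5, 6}) = 1
G(36) = mex({0, 1, 2, 5, 6}) = 3
G(37) = mex({0, 1, 2, 4, 5, 6}) = 3
G(38) = mex({0, 1, 2, 4}) = 3
G(39) = mex({0, 1, 2, 3, 4, 7}) = 5
G(40) = mex({0, 1, 2, 3, 4, 5, 7}) = 6
G(41) = mex({0, 1, 2, 3, 5, 7}) = 4
Therefore G(41) = 4.

4


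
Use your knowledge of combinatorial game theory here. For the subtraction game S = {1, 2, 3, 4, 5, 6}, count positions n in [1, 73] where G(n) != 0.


Subtraction set S = {1, 2, 3, 4, 5, 6}, so G(n) = n mod 7.
G(n) = 0 when n is a multiple of 7.
Multiples of 7 in [1, 73]: 10
N-positions (nonzero Grundy) = 73 - 10 = 63

63


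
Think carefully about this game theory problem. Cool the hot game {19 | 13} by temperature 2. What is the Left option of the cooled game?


Original game: {19 | 13} (a switch {a | b} with a > b).
Cooling by t (for t below the temperature (a - b)/2 = 3) taxes each move by t: {a | b} cooled by t is {a - t | b + t}.
Cooling amount: t = 2
Cooled Left option: 19 - 2 = 17
Cooled Right option: 13 + 2 = 15
Cooled game: {17 | 15}
Left option = 17

17


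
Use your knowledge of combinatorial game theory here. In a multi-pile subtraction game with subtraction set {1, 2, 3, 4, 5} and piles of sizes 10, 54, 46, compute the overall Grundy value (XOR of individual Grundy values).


Subtraction set: {1, 2, 3, 4, 5}
For this subtraction set, G(n) = n mod 6 (period = max + 1 = 6).
Pile 1 (size 10): G(10) = 10 mod 6 = 4
Pile 2 (size 54): G(54) = 54 mod 6 = 0
Pile 3 (size 46): G(46) = 46 mod 6 = 4
Total Grundy value = XOR of all: 4 XOR 0 XOR 4 = 0

0


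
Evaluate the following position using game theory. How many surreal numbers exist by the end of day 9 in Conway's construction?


Day 0: {|} = 0 is born. Count = 1.
Day n: the number of surreal numbers born by day n is 2^(n+1) - 1.
By day 0: 2^1 - 1 = 1
By day 1: 2^2 - 1 = 3
By day 2: 2^3 - 1 = 7
By day 3: 2^4 - 1 = 15
By day 4: 2^5 - 1 = 31
By day 5: 2^6 - 1 = 63
By day 6: 2^7 - 1 = 127
By day 7: 2^8 - 1 = 255
By day 8: 2^9 - 1 = 511
By day 9: 2^10 - 1 = 1023
By day 9: 1023 surreal numbers.

1023


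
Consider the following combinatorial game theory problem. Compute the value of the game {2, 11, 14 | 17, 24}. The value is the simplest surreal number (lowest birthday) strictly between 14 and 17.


Left options: {2, 11, 14}, max = 14
Right options: {17, 24}, min = 17
All options are numbers and max(Left) < min(Right), so by the simplicity theorem the value is the simplest (earliest-born) number strictly between 14 and 17.
Integers 15 through 16 all lie strictly between 14 and 17.
Among integers, the simplest (lowest birthday = smallest |n|; 0 is born on day 0, +-n on day n) is 15.
No non-integer in the interval can be simpler: if x is a non-integer in the interval, then floor(x) or ceil(x) also lies in the interval (the interval contains an integer), and both are proper prefixes of x's sign expansion, i.e. born earlier. So the game value is 15.
Game value = 15

15


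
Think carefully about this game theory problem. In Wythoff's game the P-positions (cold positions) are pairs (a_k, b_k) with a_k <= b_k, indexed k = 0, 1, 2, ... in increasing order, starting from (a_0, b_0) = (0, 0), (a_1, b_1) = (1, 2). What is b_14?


By Wythoff's theorem, a_k = floor(k * phi) and b_k = floor(k * phi^2) = a_k + k, where phi = (1 + sqrt(5))/2 is the golden ratio.
phi = (1 + sqrt(5))/2 = 1.618034
phi^2 = phi + 1 = 2.618034
k = 14
k * phi^2 = 14 * 2.618034 = 36.652476
b_14 = floor(k * phi^2) = 36 (check: a_14 + k = 22 + 14 = 36)

36


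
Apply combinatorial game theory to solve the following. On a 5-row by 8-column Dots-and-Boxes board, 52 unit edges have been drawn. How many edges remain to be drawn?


Grid: 5 x 8 boxes, i.e. 6 rows and 9 columns of dots.
Horizontal edges: (rows + 1) * cols = 6 * 8 = 48
Vertical edges: rows * (cols + 1) = 5 * 9 = 45
Total edges: 48 + 45 = 93
Edges drawn: 52
Remaining: 93 - 52 = 41

41


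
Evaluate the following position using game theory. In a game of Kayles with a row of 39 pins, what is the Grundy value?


Kayles: a move removes 1 or 2 adjacent pins from a contiguous row.
Removing pins from a row of k leaves two independent rows (a, b) with a + b = k - 1 (one pin) or a + b = k - 2 (two pins); an end removal gives a = 0.
By Sprague-Grundy, G(k) = mex{ G(a) XOR G(b) } over all these splits. G(0) = 0.
G(1): splits (0,0):0^0=0 -> mex({0}) = 1
G(2): splits (0,1):0^1=1 (0,0):0^0=0 -> mex({0, 1}) = 2
G(3): splits (0,2):0^2=2 (1,1):1^1=0 (0,1):0^1=1 -> mex({0, 1, 2}) = 3
G(4): splits (0,3):0^3=3 (1,2):1^2=3 (0,2):0^2=2 (1,1):1^1=0 -> mex({0, 2, 3}) = 1
G(5): splits (0,4):0^1=1 (1,3):1^3=2 (2,2):2^2=0 (0,3):0^3=3 (1,2):1^2=3 -> mex({0, 1, 2, 3}) = 4
G(6) = mex({0, 1, 2, 4}) = 3
G(7) = mex({0, 1, 3, 4, 5}) = 2
G(8) = mex({0, 2, 3, 5, 6}) = 1
G(9) = mex({0, 1, 2, 3, 6, 7}) = 4
G(10) = mex({0, 1, 3, 4, 5, 7}) = 2
G(11) = mex({0, 1, 2, 3, 4, 5}) = 6
G(12) = mex({0, 1, 2, 3, 5, 6, 7}) = 4
G(13) = mex({0, 2, 3, 4, 6, 7}) = 1
G(14) = mex({0, 1, 4, 5, 6, 7}) = 2
G(15) = mex({0, 1, 2, 3, 4, 5, 6}) = 7
G(16) = mex({0, 2, 3, 5, 6, 7}) = 1
G(17) = mex({0, 1, 2, 3, 5, 6, 7}) = 4
G(18) = mex({0, 1, 2, 4, 5, 6}) = 3
G(19) = mex({0, 1, 3, 4, 5, 7}) = 2
G(20) = mex({0, 2, 3, 4, 5, 6, 7}) = 1
G(21) = mex({0, 1, 2, 3, 5, 6, 7}) = 4
G(22) = mex({0, 1, 2, 3, 4, 5, 7}) = 6
G(23) = mex({0, 1, 2, 3, 4, 5, 6}) = 7
G(24) = mex({0, 1, 2, 3, 5, 6, 7}) = 4
G(25) = mex({0, 2, 3, 4, 6, 7}) = 1
G(26) = mex({0, 1, 3, 4, 5, 6, 7}) = 2
G(27) = mex({0, 1, 2, 3, 4, 5, 6, 7}) = 8
G(28) = mex({0, 1, 2, 3, 4, 6, 7, 8}) = 5
G(29) = mex({0, 1, 2, 3, 5, 6, 7, 8, 9}) = 4
G(30) = mex({0, 1, 2, 3, 4, 5, 6, 9, 10}) = 7
G(31) = mex({0, 1, 3, 4, 5, 7, 10, 11}) = 2
G(32) = mex({0, 2, 3, 4, 5, 6, 7, 9, 11}) = 1
G(33) = mex({0, 1, 2, 3, 4, 5, 6, 7, 9, 12}) = 8
G(34) = mex({0, 1, 2, 3, 4, 5, 7, 8, 11, 12}) = 6
G(35) = mex({0, 1, 2, 3, 4, 5, 6, 8, 9, 10, 11}) = 7
G(36) = mex({0, 1, 2, 3, 5, 6, 7, 9, 10}) = 4
G(37) = mex({0, 2, 3, 4, 6, 7, 9, 10, 11, 12}) = 1
G(38) = mex({0, 1, 3, 4, 5, 6, 7, 9, 10, 11, 12}) = 2
G(39) = mex({0, 1, 2, 4, 5, 6, 7, 9, 10, 12, 14}) = 3
Therefore G(39) = 3.

3


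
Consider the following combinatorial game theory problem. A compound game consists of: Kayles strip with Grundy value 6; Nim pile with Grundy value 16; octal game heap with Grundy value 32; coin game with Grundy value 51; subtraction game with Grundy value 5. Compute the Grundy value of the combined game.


By the Sprague-Grundy theorem, the Grundy value of a sum of games is the XOR of individual Grundy values.
Kayles strip: Grundy value = 6. Running XOR: 0 XOR 6 = 6
Nim pile: Grundy value = 16. Running XOR: 6 XOR 16 = 22
octal game heap: Grundy value = 32. Running XOR: 22 XOR 32 = 54
coin game: Grundy value = 51. Running XOR: 54 XOR 51 = 5
subtraction game: Grundy value = 5. Running XOR: 5 XOR 5 = 0
The combined Grundy value is 0.

0


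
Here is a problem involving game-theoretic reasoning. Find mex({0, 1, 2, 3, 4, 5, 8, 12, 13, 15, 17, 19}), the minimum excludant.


Set = {0, 1, 2, 3, 4, 5, 8, 12, 13, 15, 17, 19}
0 is in the set.
1 is in the set.
2 is in the set.
3 is in the set.
4 is in the set.
5 is in the set.
6 is NOT in the set. This is the mex.
mex = 6

6


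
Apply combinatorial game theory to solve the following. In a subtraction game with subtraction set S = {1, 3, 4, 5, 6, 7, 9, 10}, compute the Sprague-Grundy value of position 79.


The subtraction set is S = {1, 3, 4, 5, 6, 7, 9, 10}.
G(k) = mex{ G(k - s) : s in S, s <= k }. We compute iteratively: G(0) = 0.
G(1) = mex({0}) = 1
G(2) = mex({1}) = 0
G(3) = mex({0}) = 1
G(4) = mex({0, 1}) = 2
G(5) = mex({0, 1, 2}) = 3
G(6) = mex({0, 1, 3}) = 2
G(7) = mex({0, 1, 2}) = 3
G(8) = mex({0, 1, 2, 3}) = 4
G(9) = mex({0, 1, 2, 3, 4}) = 5
G(10) = mex({0, 1, 2, 3, 5}) = 4
G(11) = mex({0, 1, 2, 3, 4}) = 5
G(12) = mex({0, 1, 2, 3, 4, 5}) = 6
G(13) = mex({1, 2, 3, 4, 5, 6}) = 0
G(14) = mex({0, 2, 3, 4, 5}) = 1
G(15) = mex({1, 2, 3, 4, 5, 6}) = 0
G(16) = mex({0, 2, 3, 4, 5, 6}) = 1
G(17) = mex({0, 1, 3, 4, 5, 6}) = 2
G(18) = mex({0, 1, 2, 4, 5, 6}) = 3
G(19) = mex({0, 1, 3, 4, 5, 6}) = 2
G(20) = mex({0, 1, 2, 4, 5}) = 3
G(21) = mex({0, 1, 2, 3, 5, 6}) = 4
G(22) = mex({0, 1, 2, 3, 4, 6}) = 5
Observe that G(13)..G(22) = 0, 1, 0, 1, 2, 3, 2, 3, 4, 5 repeats G(0)..G(9) = 0, 1, 0, 1, 2, 3, 2, 3, 4, 5.
For k >= max(S) = 10, G(k) is determined by the previous 10 values G(k-10)..G(k-1); a window of 10 consecutive values has recurred shifted by 13, so by induction G(k + 13) = G(k) for all k >= 0: the sequence is periodic from the start with period 13.
One period: G(0..12) = 0, 1, 0, 1, 2, 3, 2, 3, 4, 5, 4, 5, 6.
79 mod 13 = 1, so G(79) = G(1) = 1.

1


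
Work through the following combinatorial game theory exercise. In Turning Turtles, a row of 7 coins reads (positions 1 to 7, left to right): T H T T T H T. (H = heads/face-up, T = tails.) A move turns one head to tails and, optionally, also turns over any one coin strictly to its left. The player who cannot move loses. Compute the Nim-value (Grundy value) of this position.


Coins: T H T T T H T
Key fact: a single head at position k behaves exactly like a Nim heap of size k (turning it to T and optionally flipping a coin at j < k corresponds to moving the heap from k to j, or to 0), and heads combine as a disjunctive sum (two heads at the same place would cancel, matching j XOR j = 0). So the Nim-value is the XOR of the 1-indexed positions of the heads.
Face-up positions (1-indexed): [2, 6]
XOR 0 with 2: 0 XOR 2 = 2
XOR 2 with 6: 2 XOR 6 = 4
Nim-value = 4

4


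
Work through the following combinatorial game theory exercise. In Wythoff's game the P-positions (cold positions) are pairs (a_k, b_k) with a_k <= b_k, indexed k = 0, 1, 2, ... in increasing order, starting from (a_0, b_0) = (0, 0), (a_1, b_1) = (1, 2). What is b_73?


By Wythoff's theorem, a_k = floor(k * phi) and b_k = floor(k * phi^2) = a_k + k, where phi = (1 + sqrt(5))/2 is the golden ratio.
phi = (1 + sqrt(5))/2 = 1.618034
phi^2 = phi + 1 = 2.618034
k = 73
k * phi^2 = 73 * 2.618034 = 191.116481
b_73 = floor(k * phi^2) = 191 (check: a_73 + k = 118 + 73 = 191)

191


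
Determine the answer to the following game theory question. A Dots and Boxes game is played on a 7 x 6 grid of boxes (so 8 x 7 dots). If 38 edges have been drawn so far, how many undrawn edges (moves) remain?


Grid: 7 x 6 boxes, i.e. 8 rows and 7 columns of dots.
Horizontal edges: (rows + 1) * cols = 8 * 6 = 48
Vertical edges: rows * (cols + 1) = 7 * 7 = 49
Total edges: 48 + 49 = 97
Edges drawn: 38
Remaining: 97 - 38 = 59

59


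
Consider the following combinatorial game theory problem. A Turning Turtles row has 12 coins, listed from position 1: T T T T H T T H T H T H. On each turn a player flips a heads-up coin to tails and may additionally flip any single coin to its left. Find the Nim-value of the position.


Coins: T T T T H T T H T H T H
Key fact: a single head at position k behaves exactly like a Nim heap of size k (turning it to T and optionally flipping a coin at j < k corresponds to moving the heap from k to j, or to 0), and heads combine as a disjunctive sum (two heads at the same place would cancel, matching j XOR j = 0). So the Nim-value is the XOR of the 1-indexed positions of the heads.
Face-up positions (1-indexed): [5, 8, 10, 12]
XOR 0 with 5: 0 XOR 5 = 5
XOR 5 with 8: 5 XOR 8 = 13
XOR 13 with 10: 13 XOR 10 = 7
XOR 7 with 12: 7 XOR 12 = 11
Nim-value = 11

11


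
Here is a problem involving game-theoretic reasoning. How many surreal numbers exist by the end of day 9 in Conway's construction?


Day 0: {|} = 0 is born. Count = 1.
Day n: the number of surreal numbers born by day n is 2^(n+1) - 1.
By day 0: 2^1 - 1 = 1
By day 1: 2^2 - 1 = 3
By day 2: 2^3 - 1 = 7
By day 3: 2^4 - 1 = 15
By day 4: 2^5 - 1 = 31
By day 5: 2^6 - 1 = 63
By day 6: 2^7 - 1 = 127
By day 7: 2^8 - 1 = 255
By day 8: 2^9 - 1 = 511
By day 9: 2^10 - 1 = 1023
By day 9: 1023 surreal numbers.

1023


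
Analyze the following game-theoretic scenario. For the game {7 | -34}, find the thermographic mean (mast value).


Game = {7 | -34}, a switch {a | b} with numbers a > b.
Its thermograph has left wall a - t and right wall b + t, which meet at t = (a - b)/2, where both equal (a + b)/2. So the mast (mean value) is at (a + b)/2.
Mean = (7 + (-34))/2 = -27/2 = -27/2

-27/2


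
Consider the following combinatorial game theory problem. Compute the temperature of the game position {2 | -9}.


The game is {2 | -9}, a switch {a | b} with numbers a > b.
Cooling {a | b} by t gives {a - t | b + t}, which stops being hot when a - t = b + t, i.e. at t = (a - b)/2. So the temperature of a switch is (a - b)/2.
Temperature = (Left option - Right option) / 2
= (2 - (-9)) / 2
= 11 / 2
= 11/2

11/2


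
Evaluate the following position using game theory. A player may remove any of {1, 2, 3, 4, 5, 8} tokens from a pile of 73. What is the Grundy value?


The subtraction set is S = {1, 2, 3, 4, 5, 8}.
G(k) = mex{ G(k - s) : s in S, s <= k }. We compute iteratively: G(0) = 0.
G(1) = mex({0}) = 1
G(2) = mex({0, 1}) = 2
G(3) = mex({0, 1, 2}) = 3
G(4) = mex({0, 1, 2, 3}) = 4
G(5) = mex({0, 1, 2, 3, 4}) = 5
G(6) = mex({1, 2, 3, 4, 5}) = 0
G(7) = mex({0, 2, 3, 4, 5}) = 1
G(8) = mex({0, 1, 3, 4, 5}) = 2
G(9) = mex({0, 1, 2, 4, 5}) = 3
G(10) = mex({0, 1, 2, 3, 5}) = 4
G(11) = mex({0, 1, 2, 3, 4}) = 5
G(12) = mex({1, 2, 3, 4, 5}) = 0
G(13) = mex({0, 2, 3, 4, 5}) = 1
Observe that G(6)..G(13) = 0, 1, 2, 3, 4, 5, 0, 1 repeats G(0)..G(7) = 0, 1, 2, 3, 4, 5, 0, 1.
For k >= max(S) = 8, G(k) is determined by the previous 8 values G(k-8)..G(k-1); a window of 8 consecutive values has recurred shifted by 6, so by induction G(k + 6) = G(k) for all k >= 0: the sequence is periodic from the start with period 6.
One period: G(0..5) = 0, 1, 2, 3, 4, 5.
73 mod 6 = 1, so G(73) = G(1) = 1.

1


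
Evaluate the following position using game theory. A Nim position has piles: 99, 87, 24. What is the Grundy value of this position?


We need the XOR (exclusive or) of all pile sizes.
After XOR-ing pile 1 (size 99): 0 XOR 99 = 99
After XOR-ing pile 2 (size 87): 99 XOR 87 = 52
After XOR-ing pile 3 (size 24): 52 XOR 24 = 44
The Nim-value of this position is 44.

44


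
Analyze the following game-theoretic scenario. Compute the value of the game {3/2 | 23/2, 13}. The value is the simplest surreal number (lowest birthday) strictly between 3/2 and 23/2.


Left options: {3/2}, max = 3/2
Right options: {23/2, 13}, min = 23/2
All options are numbers and max(Left) < min(Right), so by the simplicity theorem the value is the simplest (earliest-born) number strictly between 3/2 and 23/2.
Integers 2 through 11 all lie strictly between 3/2 and 23/2.
Among integers, the simplest (lowest birthday = smallest |n|; 0 is born on day 0, +-n on day n) is 2.
No non-integer in the interval can be simpler: if x is a non-integer in the interval, then floor(x) or ceil(x) also lies in the interval (the interval contains an integer), and both are proper prefixes of x's sign expansion, i.e. born earlier. So the game value is 2.
Game value = 2

2


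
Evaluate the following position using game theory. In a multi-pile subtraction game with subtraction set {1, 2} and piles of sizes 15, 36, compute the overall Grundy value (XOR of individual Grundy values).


Subtraction set: {1, 2}
For this subtraction set, G(n) = n mod 3 (period = max + 1 = 3).
Pile 1 (size 15): G(15) = 15 mod 3 = 0
Pile 2 (size 36): G(36) = 36 mod 3 = 0
Total Grundy value = XOR of all: 0 XOR 0 = 0

0


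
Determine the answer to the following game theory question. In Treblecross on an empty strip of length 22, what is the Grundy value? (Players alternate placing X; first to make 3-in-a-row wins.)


Treblecross: place X on empty cells; 3-in-a-row wins.
Playing within two cells of an existing X lets the opponent win at once, so sensible play treats the cells i-2..i+2 around each X as dead. The player left with no safe cell loses, so this is a normal-play take-away game on strips of safe cells.
Placing X at cell i (0-indexed) of a strip of k safe cells leaves independent strips of sizes max(0, i-2) and max(0, k-i-3). Hence G(k) = mex{ G(max(0,i-2)) XOR G(max(0,k-i-3)) : 0 <= i < k }, with G(0) = 0.
G(1): splits (0,0):0^0=0 -> mex({0}) = 1
G(2): splits (0,0):0^0=0 -> mex({0}) = 1
G(3): splits (0,0):0^0=0 -> mex({0}) = 1
G(4): splits (0,1):0^1=1 (0,0):0^0=0 -> mex({0, 1}) = 2
G(5): splits (0,2):0^1=1 (0,1):0^1=1 (0,0):0^0=0 -> mex({0, 1}) = 2
G(6) = mex({1}) = 0
G(7) = mex({0, 1, 2}) = 3
G(8) = mex({0, 1, 2}) = 3
G(9) = mex({0, 2}) = 1
G(10) = mex({0, 2, 3}) = 1
G(11) = mex({0, 3}) = 1
G(12) = mex({1, 3}) = 0
G(13) = mex({0, 1, 2, 3}) = 4
G(14) = mex({0, 1, 2}) = 3
G(15) = mex({0, 1, 2}) = 3
G(16) = mex({0, 1, 2, 4}) = 3
G(17) = mex({0, 1, 3, 4}) = 2
G(18) = mex({0, 1, 3, 4}) = 2
G(19) = mex({0, 1, 3, 5}) = 2
G(20) = mex({0, 1, 2, 3, 5}) = 4
G(21) = mex({0, 1, 2, 3, 5}) = 4
G(22) = mex({1, 2, 6}) = 0
Therefore G(22) = 0.

0
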